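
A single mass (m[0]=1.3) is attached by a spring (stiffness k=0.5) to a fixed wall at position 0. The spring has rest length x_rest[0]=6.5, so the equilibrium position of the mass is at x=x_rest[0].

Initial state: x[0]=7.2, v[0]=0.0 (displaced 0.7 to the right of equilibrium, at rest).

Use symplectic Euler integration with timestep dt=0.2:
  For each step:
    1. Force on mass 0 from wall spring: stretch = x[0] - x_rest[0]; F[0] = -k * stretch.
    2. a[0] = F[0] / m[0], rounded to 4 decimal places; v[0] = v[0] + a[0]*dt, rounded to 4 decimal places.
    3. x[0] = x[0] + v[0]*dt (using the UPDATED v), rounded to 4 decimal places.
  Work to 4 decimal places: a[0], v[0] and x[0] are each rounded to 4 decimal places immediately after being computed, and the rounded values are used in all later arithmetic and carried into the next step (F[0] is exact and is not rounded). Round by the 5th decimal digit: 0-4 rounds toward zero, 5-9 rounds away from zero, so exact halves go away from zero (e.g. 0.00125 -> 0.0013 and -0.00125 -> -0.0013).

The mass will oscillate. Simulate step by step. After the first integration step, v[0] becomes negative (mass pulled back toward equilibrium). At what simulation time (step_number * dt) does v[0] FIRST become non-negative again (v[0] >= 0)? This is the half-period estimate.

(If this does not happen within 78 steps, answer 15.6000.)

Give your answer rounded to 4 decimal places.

Answer: 5.2000

Derivation:
Step 0: x=[7.2000] v=[0.0000]
Step 1: x=[7.1892] v=[-0.0538]
Step 2: x=[7.1678] v=[-0.1068]
Step 3: x=[7.1362] v=[-0.1582]
Step 4: x=[7.0948] v=[-0.2071]
Step 5: x=[7.0442] v=[-0.2529]
Step 6: x=[6.9852] v=[-0.2948]
Step 7: x=[6.9188] v=[-0.3321]
Step 8: x=[6.8459] v=[-0.3643]
Step 9: x=[6.7677] v=[-0.3909]
Step 10: x=[6.6854] v=[-0.4115]
Step 11: x=[6.6002] v=[-0.4258]
Step 12: x=[6.5135] v=[-0.4335]
Step 13: x=[6.4266] v=[-0.4345]
Step 14: x=[6.3408] v=[-0.4289]
Step 15: x=[6.2575] v=[-0.4167]
Step 16: x=[6.1779] v=[-0.3980]
Step 17: x=[6.1033] v=[-0.3732]
Step 18: x=[6.0348] v=[-0.3427]
Step 19: x=[5.9734] v=[-0.3069]
Step 20: x=[5.9201] v=[-0.2664]
Step 21: x=[5.8757] v=[-0.2218]
Step 22: x=[5.8409] v=[-0.1738]
Step 23: x=[5.8163] v=[-0.1231]
Step 24: x=[5.8022] v=[-0.0705]
Step 25: x=[5.7988] v=[-0.0168]
Step 26: x=[5.8062] v=[0.0371]
First v>=0 after going negative at step 26, time=5.2000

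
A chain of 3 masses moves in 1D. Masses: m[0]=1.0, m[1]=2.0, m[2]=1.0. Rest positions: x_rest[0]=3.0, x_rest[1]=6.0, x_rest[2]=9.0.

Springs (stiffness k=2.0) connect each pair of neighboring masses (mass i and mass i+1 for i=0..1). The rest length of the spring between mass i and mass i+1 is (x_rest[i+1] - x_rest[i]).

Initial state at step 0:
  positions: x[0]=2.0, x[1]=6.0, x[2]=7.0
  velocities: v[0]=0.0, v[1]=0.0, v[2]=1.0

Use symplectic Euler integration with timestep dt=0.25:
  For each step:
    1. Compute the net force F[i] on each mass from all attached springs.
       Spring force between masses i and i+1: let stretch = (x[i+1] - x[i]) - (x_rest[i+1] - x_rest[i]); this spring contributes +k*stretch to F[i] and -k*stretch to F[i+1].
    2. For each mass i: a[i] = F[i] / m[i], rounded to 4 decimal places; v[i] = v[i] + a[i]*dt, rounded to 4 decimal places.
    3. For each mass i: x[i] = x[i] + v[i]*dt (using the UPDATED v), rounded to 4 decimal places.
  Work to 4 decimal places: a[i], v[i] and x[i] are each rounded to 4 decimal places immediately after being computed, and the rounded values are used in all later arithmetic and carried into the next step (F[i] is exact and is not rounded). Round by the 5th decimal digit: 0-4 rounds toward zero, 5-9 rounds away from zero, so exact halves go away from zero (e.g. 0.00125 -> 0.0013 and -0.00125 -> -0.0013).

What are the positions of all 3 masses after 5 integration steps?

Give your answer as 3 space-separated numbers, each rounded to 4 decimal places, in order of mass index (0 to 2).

Answer: 2.8196 4.7638 9.9034

Derivation:
Step 0: x=[2.0000 6.0000 7.0000] v=[0.0000 0.0000 1.0000]
Step 1: x=[2.1250 5.8125 7.5000] v=[0.5000 -0.7500 2.0000]
Step 2: x=[2.3360 5.5000 8.1641] v=[0.8438 -1.2500 2.6563]
Step 3: x=[2.5675 5.1563 8.8702] v=[0.9258 -1.3750 2.8243]
Step 4: x=[2.7476 4.8829 9.4871] v=[0.7202 -1.0937 2.4674]
Step 5: x=[2.8196 4.7638 9.9034] v=[0.2879 -0.4765 1.6653]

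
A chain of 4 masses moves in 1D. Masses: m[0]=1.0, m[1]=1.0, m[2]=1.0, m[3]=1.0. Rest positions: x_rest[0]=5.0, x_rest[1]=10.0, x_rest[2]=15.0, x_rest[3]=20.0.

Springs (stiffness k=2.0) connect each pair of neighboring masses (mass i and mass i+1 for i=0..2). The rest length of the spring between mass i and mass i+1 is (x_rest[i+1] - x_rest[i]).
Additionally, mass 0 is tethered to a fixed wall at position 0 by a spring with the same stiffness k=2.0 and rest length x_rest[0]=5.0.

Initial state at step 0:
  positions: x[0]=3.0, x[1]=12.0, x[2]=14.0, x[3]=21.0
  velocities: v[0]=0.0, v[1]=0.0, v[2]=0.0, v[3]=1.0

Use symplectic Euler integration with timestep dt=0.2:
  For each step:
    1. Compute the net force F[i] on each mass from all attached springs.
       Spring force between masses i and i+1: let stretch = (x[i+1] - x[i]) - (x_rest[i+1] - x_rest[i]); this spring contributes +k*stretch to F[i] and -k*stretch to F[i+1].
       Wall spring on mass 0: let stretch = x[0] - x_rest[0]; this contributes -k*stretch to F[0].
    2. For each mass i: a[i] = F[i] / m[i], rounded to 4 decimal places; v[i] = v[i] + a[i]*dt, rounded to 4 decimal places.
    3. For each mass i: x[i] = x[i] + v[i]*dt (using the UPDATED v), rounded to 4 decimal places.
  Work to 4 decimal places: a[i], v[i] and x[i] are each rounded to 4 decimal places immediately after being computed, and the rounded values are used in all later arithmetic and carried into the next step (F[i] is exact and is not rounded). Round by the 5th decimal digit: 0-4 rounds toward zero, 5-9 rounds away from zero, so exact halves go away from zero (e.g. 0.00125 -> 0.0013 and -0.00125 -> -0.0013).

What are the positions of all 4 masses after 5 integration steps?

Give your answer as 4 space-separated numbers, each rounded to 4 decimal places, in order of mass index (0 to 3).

Step 0: x=[3.0000 12.0000 14.0000 21.0000] v=[0.0000 0.0000 0.0000 1.0000]
Step 1: x=[3.4800 11.4400 14.4000 21.0400] v=[2.4000 -2.8000 2.0000 0.2000]
Step 2: x=[4.3184 10.4800 15.0944 20.9488] v=[4.1920 -4.8000 3.4720 -0.4560]
Step 3: x=[5.3043 9.3962 15.8880 20.7892] v=[4.9293 -5.4189 3.9680 -0.7978]
Step 4: x=[6.1932 8.5044 16.5544 20.6375] v=[4.4443 -4.4589 3.3318 -0.7583]
Step 5: x=[6.7715 8.0717 16.9034 20.5592] v=[2.8915 -2.1634 1.7450 -0.3915]

Answer: 6.7715 8.0717 16.9034 20.5592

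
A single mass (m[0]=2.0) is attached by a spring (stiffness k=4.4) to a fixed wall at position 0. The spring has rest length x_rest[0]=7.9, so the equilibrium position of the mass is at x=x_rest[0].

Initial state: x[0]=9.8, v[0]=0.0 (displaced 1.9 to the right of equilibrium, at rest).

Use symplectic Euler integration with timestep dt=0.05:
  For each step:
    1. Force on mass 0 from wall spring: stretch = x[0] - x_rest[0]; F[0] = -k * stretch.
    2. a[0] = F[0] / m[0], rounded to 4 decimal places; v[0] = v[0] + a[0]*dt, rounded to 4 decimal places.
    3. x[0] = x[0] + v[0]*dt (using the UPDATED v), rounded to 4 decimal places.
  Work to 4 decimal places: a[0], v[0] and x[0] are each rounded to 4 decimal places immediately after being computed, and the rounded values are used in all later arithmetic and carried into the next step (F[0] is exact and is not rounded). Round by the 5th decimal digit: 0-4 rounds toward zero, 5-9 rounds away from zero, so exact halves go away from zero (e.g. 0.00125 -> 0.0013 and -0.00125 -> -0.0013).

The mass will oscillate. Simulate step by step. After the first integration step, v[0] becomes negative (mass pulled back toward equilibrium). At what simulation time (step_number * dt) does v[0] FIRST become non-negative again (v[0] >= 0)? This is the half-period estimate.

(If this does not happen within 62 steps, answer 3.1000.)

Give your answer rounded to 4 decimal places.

Answer: 2.1500

Derivation:
Step 0: x=[9.8000] v=[0.0000]
Step 1: x=[9.7896] v=[-0.2090]
Step 2: x=[9.7688] v=[-0.4169]
Step 3: x=[9.7377] v=[-0.6225]
Step 4: x=[9.6965] v=[-0.8246]
Step 5: x=[9.6454] v=[-1.0222]
Step 6: x=[9.5847] v=[-1.2142]
Step 7: x=[9.5147] v=[-1.3995]
Step 8: x=[9.4358] v=[-1.5771]
Step 9: x=[9.3485] v=[-1.7460]
Step 10: x=[9.2532] v=[-1.9053]
Step 11: x=[9.1505] v=[-2.0542]
Step 12: x=[9.0409] v=[-2.1918]
Step 13: x=[8.9250] v=[-2.3173]
Step 14: x=[8.8035] v=[-2.4301]
Step 15: x=[8.6770] v=[-2.5295]
Step 16: x=[8.5463] v=[-2.6150]
Step 17: x=[8.4120] v=[-2.6861]
Step 18: x=[8.2749] v=[-2.7424]
Step 19: x=[8.1357] v=[-2.7836]
Step 20: x=[7.9952] v=[-2.8095]
Step 21: x=[7.8542] v=[-2.8200]
Step 22: x=[7.7135] v=[-2.8150]
Step 23: x=[7.5738] v=[-2.7945]
Step 24: x=[7.4359] v=[-2.7586]
Step 25: x=[7.3005] v=[-2.7076]
Step 26: x=[7.1684] v=[-2.6417]
Step 27: x=[7.0403] v=[-2.5612]
Step 28: x=[6.9170] v=[-2.4666]
Step 29: x=[6.7991] v=[-2.3585]
Step 30: x=[6.6872] v=[-2.2374]
Step 31: x=[6.5820] v=[-2.1040]
Step 32: x=[6.4841] v=[-1.9590]
Step 33: x=[6.3939] v=[-1.8033]
Step 34: x=[6.3120] v=[-1.6376]
Step 35: x=[6.2389] v=[-1.4629]
Step 36: x=[6.1749] v=[-1.2802]
Step 37: x=[6.1204] v=[-1.0904]
Step 38: x=[6.0757] v=[-0.8946]
Step 39: x=[6.0410] v=[-0.6939]
Step 40: x=[6.0165] v=[-0.4894]
Step 41: x=[6.0024] v=[-0.2822]
Step 42: x=[5.9987] v=[-0.0735]
Step 43: x=[6.0055] v=[0.1356]
First v>=0 after going negative at step 43, time=2.1500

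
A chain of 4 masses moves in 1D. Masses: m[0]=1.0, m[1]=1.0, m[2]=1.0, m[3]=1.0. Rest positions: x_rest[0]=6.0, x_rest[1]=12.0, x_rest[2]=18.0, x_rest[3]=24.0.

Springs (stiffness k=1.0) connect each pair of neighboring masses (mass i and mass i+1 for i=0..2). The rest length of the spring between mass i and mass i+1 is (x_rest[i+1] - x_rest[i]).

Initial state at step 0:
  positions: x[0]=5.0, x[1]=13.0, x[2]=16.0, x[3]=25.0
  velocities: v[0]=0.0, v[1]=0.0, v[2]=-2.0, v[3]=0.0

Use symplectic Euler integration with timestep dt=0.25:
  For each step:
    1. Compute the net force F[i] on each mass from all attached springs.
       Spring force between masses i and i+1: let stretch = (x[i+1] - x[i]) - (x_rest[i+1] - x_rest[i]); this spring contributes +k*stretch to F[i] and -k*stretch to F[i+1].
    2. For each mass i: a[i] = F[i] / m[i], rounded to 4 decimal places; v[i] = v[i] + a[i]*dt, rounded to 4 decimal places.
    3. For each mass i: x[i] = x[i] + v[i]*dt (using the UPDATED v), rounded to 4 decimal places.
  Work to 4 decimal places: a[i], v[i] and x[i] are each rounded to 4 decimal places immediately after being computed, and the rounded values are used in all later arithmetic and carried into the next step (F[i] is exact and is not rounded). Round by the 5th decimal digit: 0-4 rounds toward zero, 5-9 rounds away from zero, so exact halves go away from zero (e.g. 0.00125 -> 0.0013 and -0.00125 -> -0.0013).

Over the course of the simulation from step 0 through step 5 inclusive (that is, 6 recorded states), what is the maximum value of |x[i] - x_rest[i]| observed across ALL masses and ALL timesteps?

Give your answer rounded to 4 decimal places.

Step 0: x=[5.0000 13.0000 16.0000 25.0000] v=[0.0000 0.0000 -2.0000 0.0000]
Step 1: x=[5.1250 12.6875 15.8750 24.8125] v=[0.5000 -1.2500 -0.5000 -0.7500]
Step 2: x=[5.3477 12.1016 16.1094 24.4414] v=[0.8906 -2.3438 0.9375 -1.4844]
Step 3: x=[5.6175 11.3440 16.6141 23.9246] v=[1.0791 -3.0303 2.0186 -2.0674]
Step 4: x=[5.8702 10.5579 17.2463 23.3259] v=[1.0107 -3.1444 2.5287 -2.3950]
Step 5: x=[6.0409 9.8969 17.8404 22.7222] v=[0.6826 -2.6442 2.3765 -2.4149]
Max displacement = 2.1250

Answer: 2.1250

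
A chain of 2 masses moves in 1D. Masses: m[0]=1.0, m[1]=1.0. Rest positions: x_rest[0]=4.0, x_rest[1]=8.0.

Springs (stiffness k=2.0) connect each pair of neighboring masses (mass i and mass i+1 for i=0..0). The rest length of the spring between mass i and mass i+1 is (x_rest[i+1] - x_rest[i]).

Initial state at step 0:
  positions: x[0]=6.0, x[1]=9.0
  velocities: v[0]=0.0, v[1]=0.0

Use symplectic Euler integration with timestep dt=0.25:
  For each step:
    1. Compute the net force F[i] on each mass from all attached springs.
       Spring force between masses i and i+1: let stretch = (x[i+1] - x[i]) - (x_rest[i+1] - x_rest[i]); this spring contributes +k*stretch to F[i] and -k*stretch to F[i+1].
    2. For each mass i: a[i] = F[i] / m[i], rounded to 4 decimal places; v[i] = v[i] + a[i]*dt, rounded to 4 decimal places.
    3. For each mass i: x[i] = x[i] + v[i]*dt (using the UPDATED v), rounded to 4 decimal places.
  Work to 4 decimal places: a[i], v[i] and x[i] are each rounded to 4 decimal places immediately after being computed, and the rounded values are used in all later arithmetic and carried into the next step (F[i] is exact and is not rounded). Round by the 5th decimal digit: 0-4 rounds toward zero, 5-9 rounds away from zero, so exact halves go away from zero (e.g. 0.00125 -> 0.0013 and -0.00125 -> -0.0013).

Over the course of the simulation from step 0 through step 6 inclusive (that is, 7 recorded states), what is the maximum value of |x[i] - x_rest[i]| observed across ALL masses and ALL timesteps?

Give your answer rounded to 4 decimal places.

Answer: 2.0113

Derivation:
Step 0: x=[6.0000 9.0000] v=[0.0000 0.0000]
Step 1: x=[5.8750 9.1250] v=[-0.5000 0.5000]
Step 2: x=[5.6563 9.3438] v=[-0.8750 0.8750]
Step 3: x=[5.3985 9.6016] v=[-1.0313 1.0313]
Step 4: x=[5.1661 9.8341] v=[-0.9298 0.9298]
Step 5: x=[5.0172 9.9831] v=[-0.5958 0.5958]
Step 6: x=[4.9890 10.0113] v=[-0.1129 0.1129]
Max displacement = 2.0113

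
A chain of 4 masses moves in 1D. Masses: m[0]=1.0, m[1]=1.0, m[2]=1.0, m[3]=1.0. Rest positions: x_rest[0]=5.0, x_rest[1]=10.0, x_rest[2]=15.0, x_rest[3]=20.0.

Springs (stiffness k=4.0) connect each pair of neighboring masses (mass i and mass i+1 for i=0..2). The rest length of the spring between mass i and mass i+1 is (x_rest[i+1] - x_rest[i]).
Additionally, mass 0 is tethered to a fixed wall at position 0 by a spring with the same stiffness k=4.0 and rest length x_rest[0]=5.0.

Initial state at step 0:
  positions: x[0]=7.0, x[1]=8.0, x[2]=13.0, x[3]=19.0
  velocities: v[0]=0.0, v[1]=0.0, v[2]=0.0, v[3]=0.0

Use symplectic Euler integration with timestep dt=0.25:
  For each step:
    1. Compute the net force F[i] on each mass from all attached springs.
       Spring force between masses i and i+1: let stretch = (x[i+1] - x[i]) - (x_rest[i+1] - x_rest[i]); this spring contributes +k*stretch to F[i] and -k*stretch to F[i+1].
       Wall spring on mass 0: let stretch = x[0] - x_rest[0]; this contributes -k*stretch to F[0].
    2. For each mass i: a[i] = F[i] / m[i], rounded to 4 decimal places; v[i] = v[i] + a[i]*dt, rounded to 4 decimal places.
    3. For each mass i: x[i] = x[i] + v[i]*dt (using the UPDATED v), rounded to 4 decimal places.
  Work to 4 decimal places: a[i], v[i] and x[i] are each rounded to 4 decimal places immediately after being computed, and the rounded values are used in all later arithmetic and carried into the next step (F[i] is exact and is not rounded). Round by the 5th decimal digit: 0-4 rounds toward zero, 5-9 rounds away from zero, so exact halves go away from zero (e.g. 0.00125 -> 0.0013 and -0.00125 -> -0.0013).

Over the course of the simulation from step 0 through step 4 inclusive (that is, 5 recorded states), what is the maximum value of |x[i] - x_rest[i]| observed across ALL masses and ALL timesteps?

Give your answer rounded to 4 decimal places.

Answer: 2.7031

Derivation:
Step 0: x=[7.0000 8.0000 13.0000 19.0000] v=[0.0000 0.0000 0.0000 0.0000]
Step 1: x=[5.5000 9.0000 13.2500 18.7500] v=[-6.0000 4.0000 1.0000 -1.0000]
Step 2: x=[3.5000 10.1875 13.8125 18.3750] v=[-8.0000 4.7500 2.2500 -1.5000]
Step 3: x=[2.2969 10.6094 14.6094 18.1094] v=[-4.8125 1.6875 3.1875 -1.0625]
Step 4: x=[2.5977 9.9532 15.2813 18.2188] v=[1.2031 -2.6250 2.6875 0.4375]
Max displacement = 2.7031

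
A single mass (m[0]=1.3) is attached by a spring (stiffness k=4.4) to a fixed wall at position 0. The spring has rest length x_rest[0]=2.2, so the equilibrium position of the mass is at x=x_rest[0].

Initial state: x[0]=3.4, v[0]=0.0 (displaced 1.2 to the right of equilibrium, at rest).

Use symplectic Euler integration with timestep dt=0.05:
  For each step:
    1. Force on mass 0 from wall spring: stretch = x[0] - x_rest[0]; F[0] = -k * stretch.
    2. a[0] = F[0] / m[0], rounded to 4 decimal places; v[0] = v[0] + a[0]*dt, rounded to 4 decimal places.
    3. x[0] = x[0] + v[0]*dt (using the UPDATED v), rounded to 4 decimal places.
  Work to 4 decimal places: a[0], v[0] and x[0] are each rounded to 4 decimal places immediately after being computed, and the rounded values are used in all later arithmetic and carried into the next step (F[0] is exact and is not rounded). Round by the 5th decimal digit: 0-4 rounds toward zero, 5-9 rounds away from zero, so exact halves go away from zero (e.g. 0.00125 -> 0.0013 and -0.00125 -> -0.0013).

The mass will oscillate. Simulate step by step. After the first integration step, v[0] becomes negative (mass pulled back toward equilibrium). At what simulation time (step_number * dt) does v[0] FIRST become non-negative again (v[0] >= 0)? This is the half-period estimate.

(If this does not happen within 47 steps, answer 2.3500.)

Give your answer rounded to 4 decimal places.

Answer: 1.7500

Derivation:
Step 0: x=[3.4000] v=[0.0000]
Step 1: x=[3.3898] v=[-0.2031]
Step 2: x=[3.3696] v=[-0.4045]
Step 3: x=[3.3395] v=[-0.6024]
Step 4: x=[3.2997] v=[-0.7952]
Step 5: x=[3.2506] v=[-0.9813]
Step 6: x=[3.1926] v=[-1.1591]
Step 7: x=[3.1262] v=[-1.3271]
Step 8: x=[3.0520] v=[-1.4838]
Step 9: x=[2.9706] v=[-1.6280]
Step 10: x=[2.8827] v=[-1.7584]
Step 11: x=[2.7890] v=[-1.8739]
Step 12: x=[2.6903] v=[-1.9736]
Step 13: x=[2.5875] v=[-2.0566]
Step 14: x=[2.4814] v=[-2.1222]
Step 15: x=[2.3729] v=[-2.1698]
Step 16: x=[2.2629] v=[-2.1991]
Step 17: x=[2.1524] v=[-2.2097]
Step 18: x=[2.0423] v=[-2.2016]
Step 19: x=[1.9336] v=[-2.1749]
Step 20: x=[1.8271] v=[-2.1298]
Step 21: x=[1.7238] v=[-2.0667]
Step 22: x=[1.6245] v=[-1.9861]
Step 23: x=[1.5301] v=[-1.8887]
Step 24: x=[1.4413] v=[-1.7753]
Step 25: x=[1.3590] v=[-1.6469]
Step 26: x=[1.2838] v=[-1.5046]
Step 27: x=[1.2163] v=[-1.3496]
Step 28: x=[1.1571] v=[-1.1831]
Step 29: x=[1.1068] v=[-1.0066]
Step 30: x=[1.0657] v=[-0.8216]
Step 31: x=[1.0342] v=[-0.6296]
Step 32: x=[1.0126] v=[-0.4323]
Step 33: x=[1.0010] v=[-0.2314]
Step 34: x=[0.9996] v=[-0.0285]
Step 35: x=[1.0083] v=[0.1746]
First v>=0 after going negative at step 35, time=1.7500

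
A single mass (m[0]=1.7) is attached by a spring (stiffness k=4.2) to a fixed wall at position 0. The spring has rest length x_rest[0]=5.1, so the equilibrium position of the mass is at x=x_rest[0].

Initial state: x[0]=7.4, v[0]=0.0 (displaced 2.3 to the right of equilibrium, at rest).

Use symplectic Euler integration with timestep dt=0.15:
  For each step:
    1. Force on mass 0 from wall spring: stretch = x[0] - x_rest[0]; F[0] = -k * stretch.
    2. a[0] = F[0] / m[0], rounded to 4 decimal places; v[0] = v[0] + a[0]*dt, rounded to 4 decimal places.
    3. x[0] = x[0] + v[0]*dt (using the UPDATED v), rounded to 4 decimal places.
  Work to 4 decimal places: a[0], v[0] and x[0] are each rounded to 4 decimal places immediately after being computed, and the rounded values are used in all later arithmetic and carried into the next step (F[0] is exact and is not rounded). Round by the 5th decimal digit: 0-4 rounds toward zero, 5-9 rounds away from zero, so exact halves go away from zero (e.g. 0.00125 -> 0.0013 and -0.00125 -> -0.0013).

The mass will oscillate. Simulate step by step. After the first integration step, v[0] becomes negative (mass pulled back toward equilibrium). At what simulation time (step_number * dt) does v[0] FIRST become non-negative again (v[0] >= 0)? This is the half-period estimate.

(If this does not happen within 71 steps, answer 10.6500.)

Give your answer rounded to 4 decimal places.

Step 0: x=[7.4000] v=[0.0000]
Step 1: x=[7.2721] v=[-0.8524]
Step 2: x=[7.0235] v=[-1.6574]
Step 3: x=[6.6680] v=[-2.3702]
Step 4: x=[6.2253] v=[-2.9513]
Step 5: x=[5.7201] v=[-3.3683]
Step 6: x=[5.1804] v=[-3.5981]
Step 7: x=[4.6362] v=[-3.6279]
Step 8: x=[4.1178] v=[-3.4560]
Step 9: x=[3.6540] v=[-3.0920]
Step 10: x=[3.2706] v=[-2.5561]
Step 11: x=[2.9889] v=[-1.8781]
Step 12: x=[2.8245] v=[-1.0957]
Step 13: x=[2.7866] v=[-0.2524]
Step 14: x=[2.8773] v=[0.6049]
First v>=0 after going negative at step 14, time=2.1000

Answer: 2.1000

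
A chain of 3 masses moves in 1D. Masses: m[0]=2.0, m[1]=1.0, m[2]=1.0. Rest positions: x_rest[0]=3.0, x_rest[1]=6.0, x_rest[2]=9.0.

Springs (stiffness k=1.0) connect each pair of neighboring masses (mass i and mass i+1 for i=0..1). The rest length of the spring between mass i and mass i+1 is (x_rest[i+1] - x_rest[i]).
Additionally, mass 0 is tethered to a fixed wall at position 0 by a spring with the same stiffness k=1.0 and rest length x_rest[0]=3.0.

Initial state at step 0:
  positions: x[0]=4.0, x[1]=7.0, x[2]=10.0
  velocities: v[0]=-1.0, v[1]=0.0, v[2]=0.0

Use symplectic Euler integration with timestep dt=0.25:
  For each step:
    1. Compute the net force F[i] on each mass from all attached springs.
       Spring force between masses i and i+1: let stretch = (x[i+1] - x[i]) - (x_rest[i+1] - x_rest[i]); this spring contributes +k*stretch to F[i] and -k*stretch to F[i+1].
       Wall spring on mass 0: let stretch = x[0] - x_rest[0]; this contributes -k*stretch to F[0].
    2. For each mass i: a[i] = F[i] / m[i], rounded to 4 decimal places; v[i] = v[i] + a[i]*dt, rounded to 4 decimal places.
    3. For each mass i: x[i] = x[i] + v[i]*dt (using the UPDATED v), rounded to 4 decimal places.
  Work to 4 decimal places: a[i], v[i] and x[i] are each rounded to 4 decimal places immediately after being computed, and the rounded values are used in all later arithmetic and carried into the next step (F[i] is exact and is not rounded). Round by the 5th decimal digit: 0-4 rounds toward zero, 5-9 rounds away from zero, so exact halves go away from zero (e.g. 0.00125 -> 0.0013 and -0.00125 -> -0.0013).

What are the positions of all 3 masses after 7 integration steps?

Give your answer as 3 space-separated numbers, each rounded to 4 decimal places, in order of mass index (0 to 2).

Answer: 2.2973 6.2577 9.8828

Derivation:
Step 0: x=[4.0000 7.0000 10.0000] v=[-1.0000 0.0000 0.0000]
Step 1: x=[3.7188 7.0000 10.0000] v=[-1.1250 0.0000 0.0000]
Step 2: x=[3.4239 6.9824 10.0000] v=[-1.1797 -0.0703 0.0000]
Step 3: x=[3.1332 6.9310 9.9989] v=[-1.1629 -0.2055 -0.0044]
Step 4: x=[2.8633 6.8340 9.9936] v=[-1.0798 -0.3880 -0.0214]
Step 5: x=[2.6280 6.6863 9.9783] v=[-0.9414 -0.5908 -0.0613]
Step 6: x=[2.4374 6.4907 9.9447] v=[-0.7626 -0.7824 -0.1343]
Step 7: x=[2.2973 6.2577 9.8828] v=[-0.5606 -0.9322 -0.2478]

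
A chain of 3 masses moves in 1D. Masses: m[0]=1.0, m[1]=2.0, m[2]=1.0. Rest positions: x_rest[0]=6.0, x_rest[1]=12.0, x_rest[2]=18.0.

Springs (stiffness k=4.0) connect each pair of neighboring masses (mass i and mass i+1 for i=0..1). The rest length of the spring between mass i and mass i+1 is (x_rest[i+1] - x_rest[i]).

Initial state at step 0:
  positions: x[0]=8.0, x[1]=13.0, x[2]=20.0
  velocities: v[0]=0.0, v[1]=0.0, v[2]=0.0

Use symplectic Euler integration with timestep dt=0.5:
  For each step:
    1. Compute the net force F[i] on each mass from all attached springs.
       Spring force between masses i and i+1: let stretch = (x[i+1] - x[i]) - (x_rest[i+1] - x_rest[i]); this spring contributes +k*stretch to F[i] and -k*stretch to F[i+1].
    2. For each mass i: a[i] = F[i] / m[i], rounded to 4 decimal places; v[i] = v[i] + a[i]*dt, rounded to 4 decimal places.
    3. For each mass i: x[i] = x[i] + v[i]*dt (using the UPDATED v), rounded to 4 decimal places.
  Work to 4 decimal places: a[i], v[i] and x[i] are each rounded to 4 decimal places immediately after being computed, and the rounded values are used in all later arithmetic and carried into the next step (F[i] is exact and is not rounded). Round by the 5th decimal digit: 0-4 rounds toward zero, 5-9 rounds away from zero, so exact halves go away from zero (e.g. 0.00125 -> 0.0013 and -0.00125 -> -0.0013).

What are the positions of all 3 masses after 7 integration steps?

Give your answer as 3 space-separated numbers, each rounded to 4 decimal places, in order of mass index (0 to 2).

Answer: 8.0000 13.0000 20.0000

Derivation:
Step 0: x=[8.0000 13.0000 20.0000] v=[0.0000 0.0000 0.0000]
Step 1: x=[7.0000 14.0000 19.0000] v=[-2.0000 2.0000 -2.0000]
Step 2: x=[7.0000 14.0000 19.0000] v=[0.0000 0.0000 0.0000]
Step 3: x=[8.0000 13.0000 20.0000] v=[2.0000 -2.0000 2.0000]
Step 4: x=[8.0000 13.0000 20.0000] v=[0.0000 0.0000 0.0000]
Step 5: x=[7.0000 14.0000 19.0000] v=[-2.0000 2.0000 -2.0000]
Step 6: x=[7.0000 14.0000 19.0000] v=[0.0000 0.0000 0.0000]
Step 7: x=[8.0000 13.0000 20.0000] v=[2.0000 -2.0000 2.0000]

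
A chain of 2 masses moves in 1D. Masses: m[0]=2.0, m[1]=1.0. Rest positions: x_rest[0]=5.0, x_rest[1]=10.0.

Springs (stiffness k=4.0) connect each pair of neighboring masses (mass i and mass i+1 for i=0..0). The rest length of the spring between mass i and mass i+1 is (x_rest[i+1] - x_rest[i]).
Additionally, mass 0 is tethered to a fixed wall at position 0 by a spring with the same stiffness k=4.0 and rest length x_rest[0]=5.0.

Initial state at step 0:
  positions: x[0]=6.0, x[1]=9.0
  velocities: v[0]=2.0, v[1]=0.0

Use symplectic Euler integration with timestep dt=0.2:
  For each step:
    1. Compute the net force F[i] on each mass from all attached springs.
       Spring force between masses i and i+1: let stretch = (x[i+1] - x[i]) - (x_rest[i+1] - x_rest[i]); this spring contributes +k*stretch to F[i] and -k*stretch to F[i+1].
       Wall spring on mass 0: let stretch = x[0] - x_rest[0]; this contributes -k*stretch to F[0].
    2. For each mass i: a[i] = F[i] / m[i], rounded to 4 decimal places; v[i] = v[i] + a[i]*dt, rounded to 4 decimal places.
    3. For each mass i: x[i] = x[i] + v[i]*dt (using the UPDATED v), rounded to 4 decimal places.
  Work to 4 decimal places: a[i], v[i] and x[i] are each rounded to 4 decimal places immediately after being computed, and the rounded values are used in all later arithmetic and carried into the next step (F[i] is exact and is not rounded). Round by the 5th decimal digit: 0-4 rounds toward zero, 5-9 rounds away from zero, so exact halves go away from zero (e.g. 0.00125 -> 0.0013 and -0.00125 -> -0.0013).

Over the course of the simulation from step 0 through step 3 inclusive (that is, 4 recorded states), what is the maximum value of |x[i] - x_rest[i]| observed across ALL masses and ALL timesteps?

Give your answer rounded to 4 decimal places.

Step 0: x=[6.0000 9.0000] v=[2.0000 0.0000]
Step 1: x=[6.1600 9.3200] v=[0.8000 1.6000]
Step 2: x=[6.0800 9.9344] v=[-0.4000 3.0720]
Step 3: x=[5.8220 10.7321] v=[-1.2902 3.9885]
Max displacement = 1.1600

Answer: 1.1600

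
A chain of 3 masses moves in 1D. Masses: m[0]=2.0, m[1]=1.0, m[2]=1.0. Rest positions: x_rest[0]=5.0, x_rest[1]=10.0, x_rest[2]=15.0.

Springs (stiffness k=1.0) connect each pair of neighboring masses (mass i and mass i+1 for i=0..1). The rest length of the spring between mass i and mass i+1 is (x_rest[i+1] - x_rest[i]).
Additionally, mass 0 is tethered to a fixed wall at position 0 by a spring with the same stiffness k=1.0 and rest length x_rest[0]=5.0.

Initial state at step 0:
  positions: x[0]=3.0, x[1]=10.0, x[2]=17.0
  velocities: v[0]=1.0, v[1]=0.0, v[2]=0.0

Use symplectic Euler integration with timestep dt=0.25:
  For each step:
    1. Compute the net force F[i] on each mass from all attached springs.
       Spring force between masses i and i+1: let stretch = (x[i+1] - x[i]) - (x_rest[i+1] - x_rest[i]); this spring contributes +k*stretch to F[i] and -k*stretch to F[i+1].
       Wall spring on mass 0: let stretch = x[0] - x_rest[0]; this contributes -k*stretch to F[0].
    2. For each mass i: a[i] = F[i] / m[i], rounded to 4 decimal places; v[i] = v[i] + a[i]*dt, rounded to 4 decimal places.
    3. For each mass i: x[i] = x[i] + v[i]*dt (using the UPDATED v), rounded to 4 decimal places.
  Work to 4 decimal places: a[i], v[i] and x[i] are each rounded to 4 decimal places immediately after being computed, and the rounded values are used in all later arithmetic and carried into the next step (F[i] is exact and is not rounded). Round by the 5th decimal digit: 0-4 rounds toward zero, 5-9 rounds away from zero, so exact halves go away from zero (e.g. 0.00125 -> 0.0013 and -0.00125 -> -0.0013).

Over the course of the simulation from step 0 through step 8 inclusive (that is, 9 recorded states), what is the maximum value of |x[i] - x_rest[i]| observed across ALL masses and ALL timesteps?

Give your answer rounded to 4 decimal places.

Answer: 2.0724

Derivation:
Step 0: x=[3.0000 10.0000 17.0000] v=[1.0000 0.0000 0.0000]
Step 1: x=[3.3750 10.0000 16.8750] v=[1.5000 0.0000 -0.5000]
Step 2: x=[3.8516 10.0156 16.6328] v=[1.9063 0.0625 -0.9688]
Step 3: x=[4.4005 10.0596 16.2895] v=[2.1954 0.1758 -1.3731]
Step 4: x=[4.9887 10.1392 15.8694] v=[2.3527 0.3185 -1.6806]
Step 5: x=[5.5819 10.2551 15.4036] v=[2.3729 0.4634 -1.8632]
Step 6: x=[6.1467 10.4007 14.9285] v=[2.2593 0.5822 -1.9003]
Step 7: x=[6.6524 10.5634 14.4829] v=[2.0227 0.6507 -1.7823]
Step 8: x=[7.0724 10.7266 14.1049] v=[1.6800 0.6528 -1.5122]
Max displacement = 2.0724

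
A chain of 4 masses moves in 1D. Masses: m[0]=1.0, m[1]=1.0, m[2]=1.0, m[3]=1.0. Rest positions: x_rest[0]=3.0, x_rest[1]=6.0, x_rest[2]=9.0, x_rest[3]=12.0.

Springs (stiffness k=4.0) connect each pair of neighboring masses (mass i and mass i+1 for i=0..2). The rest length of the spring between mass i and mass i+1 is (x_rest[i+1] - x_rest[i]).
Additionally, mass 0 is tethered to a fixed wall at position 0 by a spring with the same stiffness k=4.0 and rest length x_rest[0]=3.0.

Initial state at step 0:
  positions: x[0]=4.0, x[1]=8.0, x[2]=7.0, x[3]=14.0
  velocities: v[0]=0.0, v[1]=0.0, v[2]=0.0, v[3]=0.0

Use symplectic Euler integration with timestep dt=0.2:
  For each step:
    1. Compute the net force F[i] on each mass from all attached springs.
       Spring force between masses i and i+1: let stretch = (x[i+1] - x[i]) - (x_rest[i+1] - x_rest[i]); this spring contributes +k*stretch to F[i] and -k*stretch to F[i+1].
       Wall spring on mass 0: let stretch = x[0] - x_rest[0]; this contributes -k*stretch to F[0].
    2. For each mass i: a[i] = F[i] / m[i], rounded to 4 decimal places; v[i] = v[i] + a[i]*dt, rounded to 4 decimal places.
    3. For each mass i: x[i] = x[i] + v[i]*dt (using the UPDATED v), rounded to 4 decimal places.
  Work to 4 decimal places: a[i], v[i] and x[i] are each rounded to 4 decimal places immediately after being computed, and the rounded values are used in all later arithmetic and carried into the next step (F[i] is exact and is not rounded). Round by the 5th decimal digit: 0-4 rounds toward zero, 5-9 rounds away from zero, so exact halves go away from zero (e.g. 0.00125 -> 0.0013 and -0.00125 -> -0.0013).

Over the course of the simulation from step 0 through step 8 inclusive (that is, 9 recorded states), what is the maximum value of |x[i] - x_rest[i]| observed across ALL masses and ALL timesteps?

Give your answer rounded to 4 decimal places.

Step 0: x=[4.0000 8.0000 7.0000 14.0000] v=[0.0000 0.0000 0.0000 0.0000]
Step 1: x=[4.0000 7.2000 8.2800 13.3600] v=[0.0000 -4.0000 6.4000 -3.2000]
Step 2: x=[3.8720 6.0608 10.2000 12.3872] v=[-0.6400 -5.6960 9.6000 -4.8640]
Step 3: x=[3.4747 5.2337 11.8077 11.5444] v=[-1.9866 -4.1357 8.0384 -4.2138]
Step 4: x=[2.8029 5.1770 12.3214 11.2238] v=[-3.3592 -0.2837 2.5686 -1.6032]
Step 5: x=[2.0625 5.8835 11.5164 11.5588] v=[-3.7022 3.5325 -4.0250 1.6749]
Step 6: x=[1.6034 6.8799 9.8169 12.3670] v=[-2.2954 4.9820 -8.4974 4.0410]
Step 7: x=[1.7320 7.5020 8.0555 13.2472] v=[0.6431 3.1104 -8.8069 4.4009]
Step 8: x=[2.5067 7.2894 7.0362 13.7767] v=[3.8735 -1.0628 -5.0963 2.6475]
Max displacement = 3.3214

Answer: 3.3214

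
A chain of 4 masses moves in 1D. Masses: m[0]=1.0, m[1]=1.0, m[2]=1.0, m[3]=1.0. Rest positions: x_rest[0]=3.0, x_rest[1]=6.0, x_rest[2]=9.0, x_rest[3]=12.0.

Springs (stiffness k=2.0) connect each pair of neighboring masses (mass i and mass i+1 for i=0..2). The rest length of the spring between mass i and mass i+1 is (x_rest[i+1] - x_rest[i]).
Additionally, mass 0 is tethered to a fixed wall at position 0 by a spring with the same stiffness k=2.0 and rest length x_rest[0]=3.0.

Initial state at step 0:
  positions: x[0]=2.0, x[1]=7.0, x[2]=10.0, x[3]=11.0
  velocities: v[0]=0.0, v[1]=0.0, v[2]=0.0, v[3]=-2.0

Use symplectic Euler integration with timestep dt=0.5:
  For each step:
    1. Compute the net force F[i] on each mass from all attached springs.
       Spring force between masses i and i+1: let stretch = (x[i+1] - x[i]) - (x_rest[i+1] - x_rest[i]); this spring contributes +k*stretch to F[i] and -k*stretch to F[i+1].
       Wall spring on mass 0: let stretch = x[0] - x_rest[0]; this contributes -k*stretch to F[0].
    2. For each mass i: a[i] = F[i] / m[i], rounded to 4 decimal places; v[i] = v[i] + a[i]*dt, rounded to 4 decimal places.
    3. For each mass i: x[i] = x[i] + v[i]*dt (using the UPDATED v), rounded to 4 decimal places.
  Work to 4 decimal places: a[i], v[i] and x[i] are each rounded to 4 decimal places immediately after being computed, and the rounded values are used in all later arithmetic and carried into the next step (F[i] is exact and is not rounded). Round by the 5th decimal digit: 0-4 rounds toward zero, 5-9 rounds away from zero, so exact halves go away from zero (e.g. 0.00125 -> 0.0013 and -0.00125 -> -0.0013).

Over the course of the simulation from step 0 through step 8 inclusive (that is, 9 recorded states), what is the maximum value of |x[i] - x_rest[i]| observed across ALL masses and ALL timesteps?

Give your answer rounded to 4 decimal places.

Answer: 2.9530

Derivation:
Step 0: x=[2.0000 7.0000 10.0000 11.0000] v=[0.0000 0.0000 0.0000 -2.0000]
Step 1: x=[3.5000 6.0000 9.0000 11.0000] v=[3.0000 -2.0000 -2.0000 0.0000]
Step 2: x=[4.5000 5.2500 7.5000 11.5000] v=[2.0000 -1.5000 -3.0000 1.0000]
Step 3: x=[3.6250 5.2500 6.8750 11.5000] v=[-1.7500 0.0000 -1.2500 0.0000]
Step 4: x=[1.7500 5.2500 7.7500 10.6875] v=[-3.7500 0.0000 1.7500 -1.6250]
Step 5: x=[0.7500 4.7500 8.8438 9.9063] v=[-2.0000 -1.0000 2.1875 -1.5625]
Step 6: x=[1.3750 4.2969 8.4219 10.0938] v=[1.2500 -0.9062 -0.8438 0.3750]
Step 7: x=[2.7735 4.4454 6.7735 10.9454] v=[2.7969 0.2969 -3.2969 1.7031]
Step 8: x=[3.6212 4.9220 6.0470 11.2110] v=[1.6953 0.9531 -1.4531 0.5312]
Max displacement = 2.9530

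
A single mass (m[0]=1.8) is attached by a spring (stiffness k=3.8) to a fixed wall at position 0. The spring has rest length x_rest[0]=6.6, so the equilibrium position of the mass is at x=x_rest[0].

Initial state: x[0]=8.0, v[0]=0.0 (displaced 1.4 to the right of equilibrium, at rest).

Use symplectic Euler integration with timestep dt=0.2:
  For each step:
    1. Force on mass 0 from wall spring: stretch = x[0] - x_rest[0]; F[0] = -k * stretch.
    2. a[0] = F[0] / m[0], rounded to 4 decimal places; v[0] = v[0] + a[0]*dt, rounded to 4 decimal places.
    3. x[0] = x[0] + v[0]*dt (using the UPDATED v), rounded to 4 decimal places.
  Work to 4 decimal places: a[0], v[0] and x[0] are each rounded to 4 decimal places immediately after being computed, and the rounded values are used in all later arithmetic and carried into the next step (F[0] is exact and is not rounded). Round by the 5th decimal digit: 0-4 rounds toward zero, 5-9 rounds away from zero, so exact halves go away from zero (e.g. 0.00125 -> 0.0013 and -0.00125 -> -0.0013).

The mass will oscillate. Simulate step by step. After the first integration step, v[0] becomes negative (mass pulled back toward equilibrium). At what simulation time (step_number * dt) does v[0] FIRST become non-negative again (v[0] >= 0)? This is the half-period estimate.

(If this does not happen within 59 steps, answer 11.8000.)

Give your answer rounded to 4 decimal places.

Answer: 2.2000

Derivation:
Step 0: x=[8.0000] v=[0.0000]
Step 1: x=[7.8818] v=[-0.5911]
Step 2: x=[7.6553] v=[-1.1323]
Step 3: x=[7.3397] v=[-1.5779]
Step 4: x=[6.9617] v=[-1.8902]
Step 5: x=[6.5531] v=[-2.0429]
Step 6: x=[6.1485] v=[-2.0231]
Step 7: x=[5.7820] v=[-1.8325]
Step 8: x=[5.4846] v=[-1.4871]
Step 9: x=[5.2814] v=[-1.0162]
Step 10: x=[5.1895] v=[-0.4595]
Step 11: x=[5.2167] v=[0.1360]
First v>=0 after going negative at step 11, time=2.2000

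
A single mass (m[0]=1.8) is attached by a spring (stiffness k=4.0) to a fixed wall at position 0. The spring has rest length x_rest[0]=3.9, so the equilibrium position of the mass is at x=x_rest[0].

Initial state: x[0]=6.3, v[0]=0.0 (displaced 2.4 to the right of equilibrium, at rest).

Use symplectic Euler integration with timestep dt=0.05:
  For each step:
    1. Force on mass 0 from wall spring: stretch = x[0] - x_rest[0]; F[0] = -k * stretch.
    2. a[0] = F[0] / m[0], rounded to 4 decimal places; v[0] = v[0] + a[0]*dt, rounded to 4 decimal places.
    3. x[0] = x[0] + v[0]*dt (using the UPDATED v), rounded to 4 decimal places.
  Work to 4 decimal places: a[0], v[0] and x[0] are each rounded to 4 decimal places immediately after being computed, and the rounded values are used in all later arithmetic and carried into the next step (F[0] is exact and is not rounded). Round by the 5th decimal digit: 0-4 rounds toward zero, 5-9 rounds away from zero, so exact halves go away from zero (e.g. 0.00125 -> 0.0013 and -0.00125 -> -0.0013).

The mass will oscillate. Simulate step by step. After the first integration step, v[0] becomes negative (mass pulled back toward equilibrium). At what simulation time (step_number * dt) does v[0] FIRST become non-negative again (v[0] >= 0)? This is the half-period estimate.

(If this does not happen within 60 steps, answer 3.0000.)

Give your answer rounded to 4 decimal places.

Step 0: x=[6.3000] v=[0.0000]
Step 1: x=[6.2867] v=[-0.2667]
Step 2: x=[6.2601] v=[-0.5319]
Step 3: x=[6.2204] v=[-0.7941]
Step 4: x=[6.1678] v=[-1.0519]
Step 5: x=[6.1026] v=[-1.3039]
Step 6: x=[6.0252] v=[-1.5486]
Step 7: x=[5.9360] v=[-1.7847]
Step 8: x=[5.8355] v=[-2.0109]
Step 9: x=[5.7242] v=[-2.2260]
Step 10: x=[5.6028] v=[-2.4287]
Step 11: x=[5.4719] v=[-2.6179]
Step 12: x=[5.3323] v=[-2.7926]
Step 13: x=[5.1847] v=[-2.9517]
Step 14: x=[5.0300] v=[-3.0944]
Step 15: x=[4.8690] v=[-3.2200]
Step 16: x=[4.7026] v=[-3.3277]
Step 17: x=[4.5318] v=[-3.4169]
Step 18: x=[4.3574] v=[-3.4871]
Step 19: x=[4.1805] v=[-3.5379]
Step 20: x=[4.0020] v=[-3.5691]
Step 21: x=[3.8230] v=[-3.5804]
Step 22: x=[3.6444] v=[-3.5718]
Step 23: x=[3.4672] v=[-3.5434]
Step 24: x=[3.2924] v=[-3.4953]
Step 25: x=[3.1210] v=[-3.4278]
Step 26: x=[2.9539] v=[-3.3412]
Step 27: x=[2.7921] v=[-3.2361]
Step 28: x=[2.6365] v=[-3.1130]
Step 29: x=[2.4879] v=[-2.9726]
Step 30: x=[2.3471] v=[-2.8157]
Step 31: x=[2.2149] v=[-2.6432]
Step 32: x=[2.0921] v=[-2.4560]
Step 33: x=[1.9793] v=[-2.2551]
Step 34: x=[1.8772] v=[-2.0417]
Step 35: x=[1.7864] v=[-1.8169]
Step 36: x=[1.7073] v=[-1.5821]
Step 37: x=[1.6404] v=[-1.3385]
Step 38: x=[1.5860] v=[-1.0874]
Step 39: x=[1.5445] v=[-0.8303]
Step 40: x=[1.5161] v=[-0.5686]
Step 41: x=[1.5009] v=[-0.3037]
Step 42: x=[1.4990] v=[-0.0371]
Step 43: x=[1.5105] v=[0.2297]
First v>=0 after going negative at step 43, time=2.1500

Answer: 2.1500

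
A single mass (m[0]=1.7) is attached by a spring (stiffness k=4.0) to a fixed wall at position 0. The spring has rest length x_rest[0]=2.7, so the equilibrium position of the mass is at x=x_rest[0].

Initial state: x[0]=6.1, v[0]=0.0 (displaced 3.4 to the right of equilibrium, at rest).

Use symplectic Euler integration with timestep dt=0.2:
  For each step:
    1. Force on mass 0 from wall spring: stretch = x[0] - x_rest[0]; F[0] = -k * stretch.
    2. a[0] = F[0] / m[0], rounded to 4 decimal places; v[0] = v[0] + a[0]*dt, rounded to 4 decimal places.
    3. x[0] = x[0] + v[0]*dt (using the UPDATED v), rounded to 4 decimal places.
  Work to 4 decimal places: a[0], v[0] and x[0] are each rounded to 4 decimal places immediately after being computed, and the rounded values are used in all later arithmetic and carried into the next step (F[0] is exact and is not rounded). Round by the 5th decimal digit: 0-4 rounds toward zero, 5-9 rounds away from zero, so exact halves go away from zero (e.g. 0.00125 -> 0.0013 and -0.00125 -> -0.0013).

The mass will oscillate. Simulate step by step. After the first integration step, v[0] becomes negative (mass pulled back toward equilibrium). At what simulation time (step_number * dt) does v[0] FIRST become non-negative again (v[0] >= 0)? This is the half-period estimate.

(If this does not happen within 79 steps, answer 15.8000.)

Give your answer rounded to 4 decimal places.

Step 0: x=[6.1000] v=[0.0000]
Step 1: x=[5.7800] v=[-1.6000]
Step 2: x=[5.1701] v=[-3.0494]
Step 3: x=[4.3277] v=[-4.2118]
Step 4: x=[3.3321] v=[-4.9778]
Step 5: x=[2.2770] v=[-5.2753]
Step 6: x=[1.2618] v=[-5.0762]
Step 7: x=[0.3819] v=[-4.3994]
Step 8: x=[-0.2798] v=[-3.3085]
Step 9: x=[-0.6610] v=[-1.9062]
Step 10: x=[-0.7259] v=[-0.3246]
Step 11: x=[-0.4684] v=[1.2876]
First v>=0 after going negative at step 11, time=2.2000

Answer: 2.2000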